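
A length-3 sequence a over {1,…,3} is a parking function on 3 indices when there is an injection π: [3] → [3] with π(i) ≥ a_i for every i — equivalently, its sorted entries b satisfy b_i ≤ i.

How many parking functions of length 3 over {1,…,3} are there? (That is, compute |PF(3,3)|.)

16

|PF(3,3)| = (3+1−3)·(3+1)^{3−1} = 1×16 = 16 (Konheim–Weiss)
One tuple (2,1,2) → sorted (1,2,2): b_i ≤ i ∀i, a PF.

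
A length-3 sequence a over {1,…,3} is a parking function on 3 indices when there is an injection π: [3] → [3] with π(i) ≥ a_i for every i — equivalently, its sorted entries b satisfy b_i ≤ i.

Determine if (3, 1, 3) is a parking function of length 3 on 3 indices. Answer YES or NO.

NO

Rearranged: b = (1, 3, 3).
  b_1=1 ≤ 1
  b_2=3 > 2
  fails at i=2 ⇒ NO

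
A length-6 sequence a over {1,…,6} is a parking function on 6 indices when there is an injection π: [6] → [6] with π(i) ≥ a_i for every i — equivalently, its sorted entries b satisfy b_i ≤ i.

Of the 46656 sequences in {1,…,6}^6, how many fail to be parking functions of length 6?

29849

#PF = 1·7^5 = 1 · 16807 = 16807 (Konheim–Weiss)
Example (6,2,6,6,5,5) → sorted (2,5,5,6,6,6): b_1=2>1, not a PF.
So 46656 − 16807 = 29849 fail.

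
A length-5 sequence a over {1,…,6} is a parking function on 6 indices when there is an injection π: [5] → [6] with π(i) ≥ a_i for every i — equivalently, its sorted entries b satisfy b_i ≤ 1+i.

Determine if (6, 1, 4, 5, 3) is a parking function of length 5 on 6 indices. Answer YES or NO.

YES

Order a: b = (1, 3, 4, 5, 6).
  b_1=1 ≤ 2
  b_2=3 ≤ 3
  b_3=4 ≤ 4
  b_4=5 ≤ 5
  b_5=6 ≤ 6
All bounds hold ⇒ YES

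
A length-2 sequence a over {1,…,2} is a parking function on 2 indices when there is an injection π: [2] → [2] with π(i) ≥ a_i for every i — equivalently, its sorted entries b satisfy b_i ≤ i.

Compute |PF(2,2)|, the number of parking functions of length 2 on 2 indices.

3

Count = (2+1−2)·(2+1)^{2−1} = 1×3 = 3
Example (1,1) → sorted (1,1): b_i ≤ i ∀i, a PF.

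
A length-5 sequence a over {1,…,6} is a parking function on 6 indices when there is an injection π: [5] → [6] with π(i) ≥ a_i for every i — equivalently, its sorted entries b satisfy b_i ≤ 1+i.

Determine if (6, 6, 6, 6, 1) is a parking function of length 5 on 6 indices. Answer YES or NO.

NO

Order a: b = (1, 6, 6, 6, 6).
  b_1=1 ≤ 2
  b_2=6 > 3
  fails at i=2 ⇒ NO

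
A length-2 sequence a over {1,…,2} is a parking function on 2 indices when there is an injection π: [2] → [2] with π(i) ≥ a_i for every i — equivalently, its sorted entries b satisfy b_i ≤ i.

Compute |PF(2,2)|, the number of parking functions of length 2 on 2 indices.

|PF(2,2)| = (2−2+1)·(2+1)^(2−1) = 1×3 = 3 (Konheim–Weiss)
Example (1,2) → sorted (1,2): b_i ≤ i ∀i, a PF.

3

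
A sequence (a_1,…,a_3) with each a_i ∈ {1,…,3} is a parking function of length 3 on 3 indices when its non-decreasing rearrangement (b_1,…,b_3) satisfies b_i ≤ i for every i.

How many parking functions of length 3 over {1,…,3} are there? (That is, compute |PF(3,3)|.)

16

|PF(3,3)| = (3−3+1)·(3+1)^(3−1) = 1×16 = 16 (Konheim–Weiss)
Example (3,1,1) → sorted (1,1,3): b_i ≤ i ∀i, a PF.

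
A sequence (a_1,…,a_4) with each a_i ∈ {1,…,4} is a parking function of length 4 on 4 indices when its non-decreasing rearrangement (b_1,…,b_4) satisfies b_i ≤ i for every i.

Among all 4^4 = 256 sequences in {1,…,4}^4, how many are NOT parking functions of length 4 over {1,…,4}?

|PF| = 1·5^3 = 1·125 = 125 [KW]
E.g. (3,2,2,3) → sorted (2,2,3,3): b_1=2>1, not a PF.
So 256 − 125 = 131 fail.

131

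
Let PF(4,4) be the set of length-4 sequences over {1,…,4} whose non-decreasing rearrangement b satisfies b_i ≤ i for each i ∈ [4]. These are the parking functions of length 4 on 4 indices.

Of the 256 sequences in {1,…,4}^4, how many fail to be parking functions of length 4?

#PF = (4−4+1)·(4+1)^(4−1) = 1×125 = 125 [KW]
E.g. (2,4,4,2) → sorted (2,2,4,4): b_1=2>1, not a PF.
So 256 − 125 = 131 fail.

131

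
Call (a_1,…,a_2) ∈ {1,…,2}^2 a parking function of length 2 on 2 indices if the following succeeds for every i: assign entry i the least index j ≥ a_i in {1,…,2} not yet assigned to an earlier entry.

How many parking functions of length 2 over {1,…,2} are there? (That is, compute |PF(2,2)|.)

3

|PF(2,2)| = (2+1−2)·(2+1)^{2−1} = 1×3 = 3 (Konheim–Weiss)
Example (2,1) → sorted (1,2): b_i ≤ i ∀i, a PF.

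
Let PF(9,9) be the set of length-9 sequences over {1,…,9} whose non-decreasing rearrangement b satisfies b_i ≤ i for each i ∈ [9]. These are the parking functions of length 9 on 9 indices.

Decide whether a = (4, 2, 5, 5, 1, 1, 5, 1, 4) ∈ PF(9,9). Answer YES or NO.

Sorted: b = (1, 1, 1, 2, 4, 4, 5, 5, 5).
  b_1=1 ≤ 1
  b_2=1 ≤ 2
  b_3=1 ≤ 3
  b_4=2 ≤ 4
  b_5=4 ≤ 5
  b_6=4 ≤ 6
  b_7=5 ≤ 7
  b_8=5 ≤ 8
  b_9=5 ≤ 9
All bounds hold ⇒ YES

YES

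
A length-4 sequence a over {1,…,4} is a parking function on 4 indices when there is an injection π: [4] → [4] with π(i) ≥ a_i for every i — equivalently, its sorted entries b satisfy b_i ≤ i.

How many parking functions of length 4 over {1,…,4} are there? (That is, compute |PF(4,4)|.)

#PF = (5−4)·5^(4−1) = 1·125 = 125 (Konheim–Weiss)
E.g. (4,2,1,2) → sorted (1,2,2,4): b_i ≤ i ∀i, a PF.

125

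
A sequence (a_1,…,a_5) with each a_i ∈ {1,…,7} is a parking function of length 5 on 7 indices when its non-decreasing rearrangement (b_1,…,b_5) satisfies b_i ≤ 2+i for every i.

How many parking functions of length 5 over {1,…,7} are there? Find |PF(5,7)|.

Count = (7+1−5)·(7+1)^{5−1} = 3·4096 = 12288 [KW]
Check (3,5,1,1,7) → sorted (1,1,3,5,7): b_i ≤ 2+i ∀i, a PF.

12288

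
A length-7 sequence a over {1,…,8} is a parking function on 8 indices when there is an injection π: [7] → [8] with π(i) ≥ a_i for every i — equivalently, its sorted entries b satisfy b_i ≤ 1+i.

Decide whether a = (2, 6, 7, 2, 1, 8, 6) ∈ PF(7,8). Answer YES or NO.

NO

Order a: b = (1, 2, 2, 6, 6, 7, 8).
  b_1=1 ≤ 2
  b_2=2 ≤ 3
  b_3=2 ≤ 4
  b_4=6 > 5
  fails at i=4 ⇒ NO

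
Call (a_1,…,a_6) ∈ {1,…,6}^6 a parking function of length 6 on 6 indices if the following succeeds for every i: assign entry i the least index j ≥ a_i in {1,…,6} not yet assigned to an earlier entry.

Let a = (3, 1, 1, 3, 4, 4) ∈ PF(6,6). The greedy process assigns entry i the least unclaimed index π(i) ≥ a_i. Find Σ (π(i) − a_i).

Σπ = 6·7/2 = 21 (π permutes [6]); Σa = 3+1+1+3+4+4 = 16; disp = 21−16 = 5.

5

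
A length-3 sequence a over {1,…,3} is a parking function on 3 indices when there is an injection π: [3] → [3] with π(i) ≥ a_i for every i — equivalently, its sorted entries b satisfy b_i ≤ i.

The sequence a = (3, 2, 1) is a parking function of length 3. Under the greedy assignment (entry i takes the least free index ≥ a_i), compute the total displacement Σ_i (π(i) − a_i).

0

Σπ(i) = 1+…+3 = 6; Σa = 3+2+1 = 6; disp = 6−6 = 0.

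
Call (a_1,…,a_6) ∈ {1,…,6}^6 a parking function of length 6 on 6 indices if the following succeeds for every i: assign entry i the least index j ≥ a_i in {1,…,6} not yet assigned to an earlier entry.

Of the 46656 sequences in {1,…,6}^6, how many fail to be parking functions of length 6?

Count = (6−6+1)·(6+1)^(6−1) = 1 · 16807 = 16807 [KW]
One tuple (6,6,2,5,2,6) → sorted (2,2,5,6,6,6): b_1=2>1, not a PF.
6^6 − 16807 = 46656 − 16807 = 29849

29849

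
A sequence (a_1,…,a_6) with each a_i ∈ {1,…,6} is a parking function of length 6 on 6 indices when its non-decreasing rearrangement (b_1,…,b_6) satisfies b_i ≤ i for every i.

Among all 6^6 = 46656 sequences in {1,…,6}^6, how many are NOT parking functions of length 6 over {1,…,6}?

29849

|PF| = (6−6+1)·(6+1)^(6−1) = 1·16807 = 16807 (Konheim–Weiss)
Check (6,6,6,2,6,4) → sorted (2,4,6,6,6,6): b_1=2>1, not a PF.
So 46656 − 16807 = 29849 fail.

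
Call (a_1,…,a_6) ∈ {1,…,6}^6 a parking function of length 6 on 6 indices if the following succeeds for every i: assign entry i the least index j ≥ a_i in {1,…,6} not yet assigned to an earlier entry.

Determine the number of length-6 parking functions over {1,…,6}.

|PF| = 1·7^5 = 1×16807 = 16807
One tuple (5,2,5,3,2,1) → sorted (1,2,2,3,5,5): b_i ≤ i ∀i, a PF.

16807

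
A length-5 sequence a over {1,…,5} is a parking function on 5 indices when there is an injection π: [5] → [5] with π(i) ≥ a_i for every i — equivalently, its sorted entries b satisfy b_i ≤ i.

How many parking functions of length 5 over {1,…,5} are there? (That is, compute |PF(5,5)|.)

1296

|PF(5,5)| = (5+1−5)·(5+1)^{5−1} = 1 · 1296 = 1296 (Pollak)
E.g. (2,4,5,3,1) → sorted (1,2,3,4,5): b_i ≤ i ∀i, a PF.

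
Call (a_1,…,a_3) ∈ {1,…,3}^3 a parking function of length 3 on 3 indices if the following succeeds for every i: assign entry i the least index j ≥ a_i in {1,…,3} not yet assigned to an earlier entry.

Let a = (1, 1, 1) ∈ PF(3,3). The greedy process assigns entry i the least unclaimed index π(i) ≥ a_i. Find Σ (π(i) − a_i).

3

Σπ(i) = 1+…+3 = 6; Σa = 1+1+1 = 3; disp = 6−3 = 3.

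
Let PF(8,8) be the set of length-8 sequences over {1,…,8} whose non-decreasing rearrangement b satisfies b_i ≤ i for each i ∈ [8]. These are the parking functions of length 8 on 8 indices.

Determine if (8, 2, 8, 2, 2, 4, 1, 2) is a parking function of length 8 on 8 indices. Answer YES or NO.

Sorted: b = (1, 2, 2, 2, 2, 4, 8, 8).
  b_1=1 ≤ 1
  b_2=2 ≤ 2
  b_3=2 ≤ 3
  b_4=2 ≤ 4
  b_5=2 ≤ 5
  b_6=4 ≤ 6
  b_7=8 > 7
  fails at i=7 ⇒ NO

NO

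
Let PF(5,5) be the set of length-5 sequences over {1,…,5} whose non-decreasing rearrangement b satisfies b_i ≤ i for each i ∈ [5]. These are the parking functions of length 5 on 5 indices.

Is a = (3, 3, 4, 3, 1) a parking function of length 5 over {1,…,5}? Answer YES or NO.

Sorted: b = (1, 3, 3, 3, 4).
  b_1=1 ≤ 1
  b_2=3 > 2
  fails at i=2 ⇒ NO

NO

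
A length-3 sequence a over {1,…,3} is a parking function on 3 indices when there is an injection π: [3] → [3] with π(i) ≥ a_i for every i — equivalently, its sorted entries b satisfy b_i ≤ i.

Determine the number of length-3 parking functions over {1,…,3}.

16

Count = (3+1−3)·(3+1)^{3−1} = 1×16 = 16 [KW]
Check (1,2,1) → sorted (1,1,2): b_i ≤ i ∀i, a PF.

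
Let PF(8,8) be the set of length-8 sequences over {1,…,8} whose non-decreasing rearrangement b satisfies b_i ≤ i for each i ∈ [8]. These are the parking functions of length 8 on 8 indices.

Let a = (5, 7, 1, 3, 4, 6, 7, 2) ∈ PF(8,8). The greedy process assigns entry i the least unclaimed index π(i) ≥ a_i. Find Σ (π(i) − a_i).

1

Σπ(i) = 1+…+8 = 36; Σa = 5+7+1+3+4+6+7+2 = 35; disp = 36−35 = 1.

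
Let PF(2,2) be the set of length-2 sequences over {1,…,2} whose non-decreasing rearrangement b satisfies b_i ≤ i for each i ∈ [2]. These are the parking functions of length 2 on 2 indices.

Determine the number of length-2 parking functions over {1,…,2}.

|PF(2,2)| = 1·3^1 = 1×3 = 3 (Pollak)
One tuple (1,1) → sorted (1,1): b_i ≤ i ∀i, a PF.

3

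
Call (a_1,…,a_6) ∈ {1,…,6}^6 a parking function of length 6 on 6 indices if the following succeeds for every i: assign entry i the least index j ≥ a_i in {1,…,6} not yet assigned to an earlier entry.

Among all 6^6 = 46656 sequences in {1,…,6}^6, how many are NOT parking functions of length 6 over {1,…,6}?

29849

Count = (6+1−6)·(6+1)^{6−1} = 1·16807 = 16807
Check (2,3,6,5,4,3) → sorted (2,3,3,4,5,6): b_1=2>1, not a PF.
So 46656 − 16807 = 29849 fail.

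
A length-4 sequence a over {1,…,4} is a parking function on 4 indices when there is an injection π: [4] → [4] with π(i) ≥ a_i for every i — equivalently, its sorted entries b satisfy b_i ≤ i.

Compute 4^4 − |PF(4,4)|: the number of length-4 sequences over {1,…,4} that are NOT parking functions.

131

Count = (5−4)·5^(4−1) = 1·125 = 125
E.g. (4,3,4,2) → sorted (2,3,4,4): b_1=2>1, not a PF.
Total 256; non-PF = 256−125 = 131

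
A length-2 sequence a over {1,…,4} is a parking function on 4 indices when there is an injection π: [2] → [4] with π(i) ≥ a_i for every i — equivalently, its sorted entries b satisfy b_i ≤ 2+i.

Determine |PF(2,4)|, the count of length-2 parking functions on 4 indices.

|PF| = (4−2+1)·(4+1)^(2−1) = 3·5 = 15 (Konheim–Weiss)
One tuple (4,1) → sorted (1,4): b_i ≤ 2+i ∀i, a PF.

15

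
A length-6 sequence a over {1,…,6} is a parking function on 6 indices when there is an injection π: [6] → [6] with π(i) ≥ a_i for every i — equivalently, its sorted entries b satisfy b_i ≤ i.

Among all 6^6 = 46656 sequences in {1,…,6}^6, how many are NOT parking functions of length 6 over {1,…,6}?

29849

#PF = (6+1−6)·(6+1)^{6−1} = 1·16807 = 16807 [KW]
Example (2,2,2,6,6,3) → sorted (2,2,2,3,6,6): b_1=2>1, not a PF.
So 46656 − 16807 = 29849 fail.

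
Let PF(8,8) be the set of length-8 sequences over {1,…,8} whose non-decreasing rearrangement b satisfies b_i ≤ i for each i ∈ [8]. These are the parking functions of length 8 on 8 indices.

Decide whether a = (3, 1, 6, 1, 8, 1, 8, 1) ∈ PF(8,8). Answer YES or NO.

NO

Order a: b = (1, 1, 1, 1, 3, 6, 8, 8).
  b_1=1 ≤ 1
  b_2=1 ≤ 2
  b_3=1 ≤ 3
  b_4=1 ≤ 4
  b_5=3 ≤ 5
  b_6=6 ≤ 6
  b_7=8 > 7
  fails at i=7 ⇒ NO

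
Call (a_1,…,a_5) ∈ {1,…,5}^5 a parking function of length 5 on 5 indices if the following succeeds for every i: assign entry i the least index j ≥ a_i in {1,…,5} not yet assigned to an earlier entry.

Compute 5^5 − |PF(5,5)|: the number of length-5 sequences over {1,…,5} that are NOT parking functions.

Count = 1·6^4 = 1·1296 = 1296 (Konheim–Weiss)
Example (3,4,3,3,3) → sorted (3,3,3,3,4): b_1=3>1, not a PF.
5^5 − 1296 = 3125 − 1296 = 1829

1829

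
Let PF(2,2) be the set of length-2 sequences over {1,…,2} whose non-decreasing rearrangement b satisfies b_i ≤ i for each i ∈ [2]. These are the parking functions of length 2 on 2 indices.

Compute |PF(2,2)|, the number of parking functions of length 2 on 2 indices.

|PF| = 1·3^1 = 1 · 3 = 3
E.g. (1,1) → sorted (1,1): b_i ≤ i ∀i, a PF.

3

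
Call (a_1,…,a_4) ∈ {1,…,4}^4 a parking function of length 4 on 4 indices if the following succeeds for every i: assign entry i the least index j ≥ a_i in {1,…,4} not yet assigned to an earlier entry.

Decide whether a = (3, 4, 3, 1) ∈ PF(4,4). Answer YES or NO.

NO

Order a: b = (1, 3, 3, 4).
  b_1=1 ≤ 1
  b_2=3 > 2
  fails at i=2 ⇒ NO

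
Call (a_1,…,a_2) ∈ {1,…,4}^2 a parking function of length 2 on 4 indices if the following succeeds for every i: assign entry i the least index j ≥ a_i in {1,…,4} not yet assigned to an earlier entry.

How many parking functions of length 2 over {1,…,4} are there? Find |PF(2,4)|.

15

|PF(2,4)| = (4+1−2)·(4+1)^{2−1} = 3 · 5 = 15 (Konheim–Weiss)
E.g. (2,1) → sorted (1,2): b_i ≤ 2+i ∀i, a PF.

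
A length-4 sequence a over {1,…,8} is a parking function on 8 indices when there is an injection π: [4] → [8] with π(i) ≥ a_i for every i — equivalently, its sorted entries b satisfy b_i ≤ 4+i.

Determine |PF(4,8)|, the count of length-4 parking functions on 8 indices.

|PF(4,8)| = 5·9^3 = 5 · 729 = 3645 [KW]
E.g. (3,1,6,7) → sorted (1,3,6,7): b_i ≤ 4+i ∀i, a PF.

3645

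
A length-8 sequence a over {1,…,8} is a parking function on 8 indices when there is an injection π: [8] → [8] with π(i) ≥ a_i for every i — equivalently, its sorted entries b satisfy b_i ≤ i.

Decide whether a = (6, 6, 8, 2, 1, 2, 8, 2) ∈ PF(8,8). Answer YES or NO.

Rearranged: b = (1, 2, 2, 2, 6, 6, 8, 8).
  b_1=1 ≤ 1
  b_2=2 ≤ 2
  b_3=2 ≤ 3
  b_4=2 ≤ 4
  b_5=6 > 5
  fails at i=5 ⇒ NO

NO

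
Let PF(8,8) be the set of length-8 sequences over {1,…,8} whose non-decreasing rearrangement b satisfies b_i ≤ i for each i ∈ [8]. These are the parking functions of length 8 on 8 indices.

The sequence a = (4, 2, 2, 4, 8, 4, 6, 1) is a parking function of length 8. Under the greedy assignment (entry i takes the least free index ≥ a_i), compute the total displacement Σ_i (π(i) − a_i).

Σπ(i) = 1+…+8 = 36; Σa = 4+2+2+4+8+4+6+1 = 31; disp = 36−31 = 5.

5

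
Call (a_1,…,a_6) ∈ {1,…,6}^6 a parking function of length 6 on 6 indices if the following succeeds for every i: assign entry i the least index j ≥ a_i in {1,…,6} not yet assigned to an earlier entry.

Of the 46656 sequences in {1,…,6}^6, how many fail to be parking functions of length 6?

29849

Count = (6+1−6)·(6+1)^{6−1} = 1 · 16807 = 16807 (Konheim–Weiss)
Check (6,5,4,5,5,3) → sorted (3,4,5,5,5,6): b_1=3>1, not a PF.
6^6 − 16807 = 46656 − 16807 = 29849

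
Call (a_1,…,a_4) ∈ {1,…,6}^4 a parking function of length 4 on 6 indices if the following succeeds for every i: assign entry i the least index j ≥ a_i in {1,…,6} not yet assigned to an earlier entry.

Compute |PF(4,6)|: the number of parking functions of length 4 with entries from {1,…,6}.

Count = (6−4+1)·(6+1)^(4−1) = 3 · 343 = 1029
Example (5,2,1,1) → sorted (1,1,2,5): b_i ≤ 2+i ∀i, a PF.

1029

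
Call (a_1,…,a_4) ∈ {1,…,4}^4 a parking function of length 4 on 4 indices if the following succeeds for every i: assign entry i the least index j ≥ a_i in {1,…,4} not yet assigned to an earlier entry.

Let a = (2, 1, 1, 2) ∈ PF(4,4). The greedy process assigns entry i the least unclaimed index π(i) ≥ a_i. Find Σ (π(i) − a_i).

Σπ = 10 ({1..4} each once); Σa = 2+1+1+2 = 6; disp = 10−6 = 4.

4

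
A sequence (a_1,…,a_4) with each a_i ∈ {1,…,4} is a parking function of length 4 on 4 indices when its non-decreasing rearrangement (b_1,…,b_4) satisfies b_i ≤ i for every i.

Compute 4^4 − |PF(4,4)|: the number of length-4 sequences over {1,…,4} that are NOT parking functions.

131

#PF = (5−4)·5^(4−1) = 1·125 = 125 (Pollak)
Check (1,4,4,4) → sorted (1,4,4,4): b_2=4>2, not a PF.
Total 256; non-PF = 256−125 = 131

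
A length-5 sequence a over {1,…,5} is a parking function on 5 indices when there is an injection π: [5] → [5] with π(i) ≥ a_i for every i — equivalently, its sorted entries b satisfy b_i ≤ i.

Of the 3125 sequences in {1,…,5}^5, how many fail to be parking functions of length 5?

1829

|PF(5,5)| = (6−5)·6^(5−1) = 1 · 1296 = 1296 (Konheim–Weiss)
One tuple (5,2,5,5,4) → sorted (2,4,5,5,5): b_1=2>1, not a PF.
Total 3125; non-PF = 3125−1296 = 1829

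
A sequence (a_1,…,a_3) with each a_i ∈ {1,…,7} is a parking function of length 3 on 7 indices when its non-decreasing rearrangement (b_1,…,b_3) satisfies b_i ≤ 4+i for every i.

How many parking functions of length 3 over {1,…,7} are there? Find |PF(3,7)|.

320

#PF = (8−3)·8^(3−1) = 5·64 = 320
Check (7,6,4) → sorted (4,6,7): b_i ≤ 4+i ∀i, a PF.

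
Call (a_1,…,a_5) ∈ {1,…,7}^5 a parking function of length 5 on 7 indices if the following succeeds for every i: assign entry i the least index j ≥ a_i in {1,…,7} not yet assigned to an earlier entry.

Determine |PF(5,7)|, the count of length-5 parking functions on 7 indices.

12288

|PF| = 3·8^4 = 3 · 4096 = 12288 [KW]
E.g. (1,4,3,3,7) → sorted (1,3,3,4,7): b_i ≤ 2+i ∀i, a PF.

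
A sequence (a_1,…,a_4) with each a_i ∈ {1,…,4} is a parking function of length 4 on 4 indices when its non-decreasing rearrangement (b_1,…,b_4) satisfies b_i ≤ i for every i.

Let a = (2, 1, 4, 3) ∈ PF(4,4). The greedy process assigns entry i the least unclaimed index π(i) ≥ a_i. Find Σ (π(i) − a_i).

0

Σπ = 10 ({1..4} each once); Σa = 2+1+4+3 = 10; disp = 10−10 = 0.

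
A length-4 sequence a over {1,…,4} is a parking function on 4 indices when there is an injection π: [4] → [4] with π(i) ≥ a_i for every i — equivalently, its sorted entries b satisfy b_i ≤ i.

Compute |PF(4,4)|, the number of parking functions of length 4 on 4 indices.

125

|PF| = (5−4)·5^(4−1) = 1×125 = 125 (Pollak)
E.g. (4,1,3,1) → sorted (1,1,3,4): b_i ≤ i ∀i, a PF.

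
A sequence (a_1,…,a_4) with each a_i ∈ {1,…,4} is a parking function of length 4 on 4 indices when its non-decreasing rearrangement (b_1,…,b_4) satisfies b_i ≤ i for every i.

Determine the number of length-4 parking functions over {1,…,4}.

125

|PF(4,4)| = 1·5^3 = 1 · 125 = 125 [KW]
Check (1,2,3,2) → sorted (1,2,2,3): b_i ≤ i ∀i, a PF.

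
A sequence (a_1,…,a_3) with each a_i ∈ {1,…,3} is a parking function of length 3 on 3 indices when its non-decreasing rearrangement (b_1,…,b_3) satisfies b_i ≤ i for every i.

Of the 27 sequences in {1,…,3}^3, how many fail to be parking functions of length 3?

|PF| = 1·4^2 = 1 · 16 = 16 (Pollak)
Check (3,2,3) → sorted (2,3,3): b_1=2>1, not a PF.
3^3 − 16 = 27 − 16 = 11

11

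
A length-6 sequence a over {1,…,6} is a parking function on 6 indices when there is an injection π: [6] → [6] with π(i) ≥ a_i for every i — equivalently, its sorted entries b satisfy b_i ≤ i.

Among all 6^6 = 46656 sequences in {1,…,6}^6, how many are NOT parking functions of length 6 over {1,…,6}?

#PF = (6−6+1)·(6+1)^(6−1) = 1·16807 = 16807 [KW]
Check (6,6,4,1,6,5) → sorted (1,4,5,6,6,6): b_2=4>2, not a PF.
6^6 − 16807 = 46656 − 16807 = 29849

29849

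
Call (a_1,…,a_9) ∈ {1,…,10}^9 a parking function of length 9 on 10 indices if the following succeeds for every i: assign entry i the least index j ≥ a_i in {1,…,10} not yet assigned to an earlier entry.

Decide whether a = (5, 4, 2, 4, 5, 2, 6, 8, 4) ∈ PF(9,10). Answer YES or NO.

Sorted: b = (2, 2, 4, 4, 4, 5, 5, 6, 8).
  b_1=2 ≤ 2
  b_2=2 ≤ 3
  b_3=4 ≤ 4
  b_4=4 ≤ 5
  b_5=4 ≤ 6
  b_6=5 ≤ 7
  b_7=5 ≤ 8
  b_8=6 ≤ 9
  b_9=8 ≤ 10
All bounds hold ⇒ YES

YES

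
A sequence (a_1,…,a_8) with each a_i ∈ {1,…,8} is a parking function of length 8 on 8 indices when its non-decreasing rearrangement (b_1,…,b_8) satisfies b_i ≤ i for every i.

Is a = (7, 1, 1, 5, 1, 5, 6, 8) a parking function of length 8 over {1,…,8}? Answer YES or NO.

Sorted: b = (1, 1, 1, 5, 5, 6, 7, 8).
  b_1=1 ≤ 1
  b_2=1 ≤ 2
  b_3=1 ≤ 3
  b_4=5 > 4
  fails at i=4 ⇒ NO

NO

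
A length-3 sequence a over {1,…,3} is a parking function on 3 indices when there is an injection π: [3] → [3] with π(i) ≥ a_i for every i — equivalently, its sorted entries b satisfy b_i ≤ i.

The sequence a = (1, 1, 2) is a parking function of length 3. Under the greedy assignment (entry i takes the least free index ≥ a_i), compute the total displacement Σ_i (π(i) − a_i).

Σπ = 6 ({1..3} each once); Σa = 1+1+2 = 4; disp = 6−4 = 2.

2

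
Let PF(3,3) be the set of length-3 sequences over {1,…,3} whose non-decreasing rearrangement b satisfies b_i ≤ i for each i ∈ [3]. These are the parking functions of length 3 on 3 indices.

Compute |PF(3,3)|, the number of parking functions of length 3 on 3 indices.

#PF = (3+1−3)·(3+1)^{3−1} = 1 · 16 = 16 [KW]
Check (1,3,1) → sorted (1,1,3): b_i ≤ i ∀i, a PF.

16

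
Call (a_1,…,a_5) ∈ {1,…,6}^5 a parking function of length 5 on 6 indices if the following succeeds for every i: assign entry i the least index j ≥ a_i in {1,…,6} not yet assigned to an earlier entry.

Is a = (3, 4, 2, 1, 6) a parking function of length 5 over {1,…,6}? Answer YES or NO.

YES

Order a: b = (1, 2, 3, 4, 6).
  b_1=1 ≤ 2
  b_2=2 ≤ 3
  b_3=3 ≤ 4
  b_4=4 ≤ 5
  b_5=6 ≤ 6
All bounds hold ⇒ YES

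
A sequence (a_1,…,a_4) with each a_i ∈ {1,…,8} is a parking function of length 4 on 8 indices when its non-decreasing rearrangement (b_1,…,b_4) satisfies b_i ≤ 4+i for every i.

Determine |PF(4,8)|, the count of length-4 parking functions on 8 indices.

3645

Count = (8+1−4)·(8+1)^{4−1} = 5·729 = 3645 (Pollak)
Example (8,2,1,4) → sorted (1,2,4,8): b_i ≤ 4+i ∀i, a PF.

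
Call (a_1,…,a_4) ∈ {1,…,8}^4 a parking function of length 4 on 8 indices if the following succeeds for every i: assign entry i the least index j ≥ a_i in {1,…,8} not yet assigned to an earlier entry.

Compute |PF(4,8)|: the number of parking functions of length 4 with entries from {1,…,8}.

|PF(4,8)| = (9−4)·9^(4−1) = 5 · 729 = 3645 (Pollak)
E.g. (2,7,2,3) → sorted (2,2,3,7): b_i ≤ 4+i ∀i, a PF.

3645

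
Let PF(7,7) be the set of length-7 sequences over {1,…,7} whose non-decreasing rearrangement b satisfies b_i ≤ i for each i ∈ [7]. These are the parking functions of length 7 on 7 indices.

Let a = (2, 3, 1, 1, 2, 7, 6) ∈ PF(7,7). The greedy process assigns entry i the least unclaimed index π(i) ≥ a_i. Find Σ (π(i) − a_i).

6

Σπ = 7·8/2 = 28 (π permutes [7]); Σa = 2+3+1+1+2+7+6 = 22; disp = 28−22 = 6.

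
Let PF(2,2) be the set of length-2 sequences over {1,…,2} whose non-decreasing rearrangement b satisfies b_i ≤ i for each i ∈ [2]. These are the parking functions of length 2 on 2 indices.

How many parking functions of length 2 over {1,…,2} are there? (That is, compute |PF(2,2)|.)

3

#PF = (3−2)·3^(2−1) = 1×3 = 3 (Pollak)
Example (1,1) → sorted (1,1): b_i ≤ i ∀i, a PF.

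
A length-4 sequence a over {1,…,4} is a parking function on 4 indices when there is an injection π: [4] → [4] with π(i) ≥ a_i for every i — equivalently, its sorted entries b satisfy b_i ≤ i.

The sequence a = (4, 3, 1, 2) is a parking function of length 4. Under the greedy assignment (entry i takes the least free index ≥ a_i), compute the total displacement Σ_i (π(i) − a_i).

0

Σπ(i) = 1+…+4 = 10; Σa = 4+3+1+2 = 10; disp = 10−10 = 0.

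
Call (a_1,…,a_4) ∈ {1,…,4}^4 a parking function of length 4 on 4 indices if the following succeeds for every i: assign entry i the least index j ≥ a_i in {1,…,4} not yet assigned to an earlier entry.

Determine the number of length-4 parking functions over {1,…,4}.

|PF(4,4)| = (4−4+1)·(4+1)^(4−1) = 1 · 125 = 125
Example (4,2,1,3) → sorted (1,2,3,4): b_i ≤ i ∀i, a PF.

125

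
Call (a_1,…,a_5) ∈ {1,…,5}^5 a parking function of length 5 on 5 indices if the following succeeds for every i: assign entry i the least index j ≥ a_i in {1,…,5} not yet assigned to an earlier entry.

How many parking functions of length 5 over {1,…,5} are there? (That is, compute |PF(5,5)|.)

|PF| = (5−5+1)·(5+1)^(5−1) = 1·1296 = 1296 (Pollak)
Example (1,1,4,5,3) → sorted (1,1,3,4,5): b_i ≤ i ∀i, a PF.

1296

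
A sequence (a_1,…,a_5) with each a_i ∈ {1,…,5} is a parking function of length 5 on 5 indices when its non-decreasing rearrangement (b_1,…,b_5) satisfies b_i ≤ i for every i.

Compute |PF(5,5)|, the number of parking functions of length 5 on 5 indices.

1296

|PF| = 1·6^4 = 1×1296 = 1296 [KW]
Example (4,2,1,2,4) → sorted (1,2,2,4,4): b_i ≤ i ∀i, a PF.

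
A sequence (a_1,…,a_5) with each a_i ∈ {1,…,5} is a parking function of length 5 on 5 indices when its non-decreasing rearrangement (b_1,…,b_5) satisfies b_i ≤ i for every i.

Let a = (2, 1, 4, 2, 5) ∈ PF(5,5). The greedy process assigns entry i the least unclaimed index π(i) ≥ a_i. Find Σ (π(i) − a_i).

1

Σπ(i) = 1+…+5 = 15; Σa = 2+1+4+2+5 = 14; disp = 15−14 = 1.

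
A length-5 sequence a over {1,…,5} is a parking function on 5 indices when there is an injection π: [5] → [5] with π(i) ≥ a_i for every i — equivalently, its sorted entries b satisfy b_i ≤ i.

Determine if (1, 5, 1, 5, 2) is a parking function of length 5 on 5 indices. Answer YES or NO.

NO

Order a: b = (1, 1, 2, 5, 5).
  b_1=1 ≤ 1
  b_2=1 ≤ 2
  b_3=2 ≤ 3
  b_4=5 > 4
  fails at i=4 ⇒ NO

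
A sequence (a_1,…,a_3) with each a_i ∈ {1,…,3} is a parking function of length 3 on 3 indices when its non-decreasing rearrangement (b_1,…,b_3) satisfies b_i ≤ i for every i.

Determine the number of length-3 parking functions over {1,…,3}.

Count = (4−3)·4^(3−1) = 1 · 16 = 16 (Konheim–Weiss)
E.g. (1,2,3) → sorted (1,2,3): b_i ≤ i ∀i, a PF.

16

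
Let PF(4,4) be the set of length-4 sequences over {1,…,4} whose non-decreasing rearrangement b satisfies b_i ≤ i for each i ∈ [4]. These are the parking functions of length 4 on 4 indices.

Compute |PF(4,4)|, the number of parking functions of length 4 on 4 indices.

125

|PF(4,4)| = (4+1−4)·(4+1)^{4−1} = 1×125 = 125
Check (1,1,3,3) → sorted (1,1,3,3): b_i ≤ i ∀i, a PF.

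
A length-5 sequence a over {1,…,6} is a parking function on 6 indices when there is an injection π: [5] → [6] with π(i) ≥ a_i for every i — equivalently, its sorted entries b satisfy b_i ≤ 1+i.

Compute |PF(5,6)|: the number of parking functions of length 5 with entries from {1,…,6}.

|PF| = (7−5)·7^(5−1) = 2·2401 = 4802 (Pollak)
Check (3,1,1,5,4) → sorted (1,1,3,4,5): b_i ≤ 1+i ∀i, a PF.

4802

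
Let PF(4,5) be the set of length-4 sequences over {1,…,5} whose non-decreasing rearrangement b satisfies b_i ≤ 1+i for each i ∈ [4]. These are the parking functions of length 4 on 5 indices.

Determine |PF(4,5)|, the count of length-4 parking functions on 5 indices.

432

Count = (5−4+1)·(5+1)^(4−1) = 2·216 = 432
Check (1,4,3,4) → sorted (1,3,4,4): b_i ≤ 1+i ∀i, a PF.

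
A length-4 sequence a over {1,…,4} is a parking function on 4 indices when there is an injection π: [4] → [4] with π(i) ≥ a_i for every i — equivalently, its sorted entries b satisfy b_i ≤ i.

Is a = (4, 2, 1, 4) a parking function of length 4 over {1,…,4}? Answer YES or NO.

NO

Sorted: b = (1, 2, 4, 4).
  b_1=1 ≤ 1
  b_2=2 ≤ 2
  b_3=4 > 3
  fails at i=3 ⇒ NO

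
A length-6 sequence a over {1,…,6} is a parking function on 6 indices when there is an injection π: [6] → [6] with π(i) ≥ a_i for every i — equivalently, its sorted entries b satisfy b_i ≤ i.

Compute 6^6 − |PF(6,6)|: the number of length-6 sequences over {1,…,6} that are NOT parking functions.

Count = 1·7^5 = 1·16807 = 16807
One tuple (3,3,2,3,5,3) → sorted (2,3,3,3,3,5): b_1=2>1, not a PF.
Total 46656; non-PF = 46656−16807 = 29849

29849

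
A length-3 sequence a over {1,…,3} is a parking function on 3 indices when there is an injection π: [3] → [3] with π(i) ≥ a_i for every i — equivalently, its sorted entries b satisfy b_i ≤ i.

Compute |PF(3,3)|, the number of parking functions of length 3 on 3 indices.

Count = (3+1−3)·(3+1)^{3−1} = 1 · 16 = 16 (Konheim–Weiss)
Check (1,2,2) → sorted (1,2,2): b_i ≤ i ∀i, a PF.

16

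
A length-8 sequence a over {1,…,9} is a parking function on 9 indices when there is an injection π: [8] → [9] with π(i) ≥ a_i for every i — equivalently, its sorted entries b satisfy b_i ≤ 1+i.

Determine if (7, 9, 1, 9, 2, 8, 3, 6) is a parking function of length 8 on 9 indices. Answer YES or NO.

NO

Rearranged: b = (1, 2, 3, 6, 7, 8, 9, 9).
  b_1=1 ≤ 2
  b_2=2 ≤ 3
  b_3=3 ≤ 4
  b_4=6 > 5
  fails at i=4 ⇒ NO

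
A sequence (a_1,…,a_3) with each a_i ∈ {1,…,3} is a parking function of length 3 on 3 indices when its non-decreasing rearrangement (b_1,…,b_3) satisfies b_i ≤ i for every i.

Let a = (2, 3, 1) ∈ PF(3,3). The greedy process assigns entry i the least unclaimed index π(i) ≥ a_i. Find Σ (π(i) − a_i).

0

Σπ = 6 ({1..3} each once); Σa = 2+3+1 = 6; disp = 6−6 = 0.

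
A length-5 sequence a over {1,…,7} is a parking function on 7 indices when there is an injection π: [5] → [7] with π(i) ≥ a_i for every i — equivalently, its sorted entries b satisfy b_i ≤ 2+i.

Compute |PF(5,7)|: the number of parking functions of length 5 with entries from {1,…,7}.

|PF(5,7)| = (7+1−5)·(7+1)^{5−1} = 3·4096 = 12288 [KW]
E.g. (3,5,1,6,6) → sorted (1,3,5,6,6): b_i ≤ 2+i ∀i, a PF.

12288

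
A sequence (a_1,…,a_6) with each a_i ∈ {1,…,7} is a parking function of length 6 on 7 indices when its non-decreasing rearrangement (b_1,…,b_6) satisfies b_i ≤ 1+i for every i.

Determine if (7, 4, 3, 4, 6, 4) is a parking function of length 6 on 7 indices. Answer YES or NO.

Rearranged: b = (3, 4, 4, 4, 6, 7).
  b_1=3 > 2
  fails at i=1 ⇒ NO

NO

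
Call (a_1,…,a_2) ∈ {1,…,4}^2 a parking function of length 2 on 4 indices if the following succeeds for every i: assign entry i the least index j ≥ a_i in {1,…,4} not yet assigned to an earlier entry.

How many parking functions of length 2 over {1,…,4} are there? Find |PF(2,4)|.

|PF(2,4)| = (4+1−2)·(4+1)^{2−1} = 3 · 5 = 15 [KW]
E.g. (4,1) → sorted (1,4): b_i ≤ 2+i ∀i, a PF.

15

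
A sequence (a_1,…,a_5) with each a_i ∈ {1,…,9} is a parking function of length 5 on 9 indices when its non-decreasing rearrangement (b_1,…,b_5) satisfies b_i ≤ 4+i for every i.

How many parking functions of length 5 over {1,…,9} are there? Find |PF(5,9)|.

#PF = (9−5+1)·(9+1)^(5−1) = 5·10000 = 50000 (Konheim–Weiss)
Check (3,5,8,5,1) → sorted (1,3,5,5,8): b_i ≤ 4+i ∀i, a PF.

50000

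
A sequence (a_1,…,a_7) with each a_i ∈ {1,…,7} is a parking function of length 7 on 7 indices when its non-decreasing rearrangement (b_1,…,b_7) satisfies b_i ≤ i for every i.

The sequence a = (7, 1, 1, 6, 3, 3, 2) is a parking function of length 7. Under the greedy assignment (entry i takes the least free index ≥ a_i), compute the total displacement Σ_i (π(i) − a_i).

Σπ = 28 ({1..7} each once); Σa = 7+1+1+6+3+3+2 = 23; disp = 28−23 = 5.

5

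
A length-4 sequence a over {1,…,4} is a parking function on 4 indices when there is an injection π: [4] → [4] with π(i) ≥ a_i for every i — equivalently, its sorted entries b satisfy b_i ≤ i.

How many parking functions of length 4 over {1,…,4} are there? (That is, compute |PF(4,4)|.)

125

|PF| = 1·5^3 = 1 · 125 = 125 [KW]
Check (1,2,1,1) → sorted (1,1,1,2): b_i ≤ i ∀i, a PF.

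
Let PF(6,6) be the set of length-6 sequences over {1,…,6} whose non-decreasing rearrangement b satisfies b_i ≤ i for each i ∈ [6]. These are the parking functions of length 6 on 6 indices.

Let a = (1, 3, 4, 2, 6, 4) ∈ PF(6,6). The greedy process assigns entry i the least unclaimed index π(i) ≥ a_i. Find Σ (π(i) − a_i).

1

Σπ(i) = 1+…+6 = 21; Σa = 1+3+4+2+6+4 = 20; disp = 21−20 = 1.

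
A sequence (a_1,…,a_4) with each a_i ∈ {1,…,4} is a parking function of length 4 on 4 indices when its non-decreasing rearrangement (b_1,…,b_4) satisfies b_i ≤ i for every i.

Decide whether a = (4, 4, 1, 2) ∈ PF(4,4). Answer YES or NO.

Sorted: b = (1, 2, 4, 4).
  b_1=1 ≤ 1
  b_2=2 ≤ 2
  b_3=4 > 3
  fails at i=3 ⇒ NO

NO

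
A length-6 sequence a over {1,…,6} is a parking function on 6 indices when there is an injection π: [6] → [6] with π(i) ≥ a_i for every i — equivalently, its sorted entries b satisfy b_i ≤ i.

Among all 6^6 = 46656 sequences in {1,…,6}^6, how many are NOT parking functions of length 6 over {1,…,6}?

#PF = (7−6)·7^(6−1) = 1 · 16807 = 16807
Example (6,5,1,5,5,3) → sorted (1,3,5,5,5,6): b_2=3>2, not a PF.
6^6 − 16807 = 46656 − 16807 = 29849

29849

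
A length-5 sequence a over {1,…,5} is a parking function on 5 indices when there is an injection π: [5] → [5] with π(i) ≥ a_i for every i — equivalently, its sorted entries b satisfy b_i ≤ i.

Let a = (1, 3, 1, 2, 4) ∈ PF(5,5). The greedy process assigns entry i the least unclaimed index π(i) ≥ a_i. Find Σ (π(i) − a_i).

Σπ = 5·6/2 = 15 (π permutes [5]); Σa = 1+3+1+2+4 = 11; disp = 15−11 = 4.

4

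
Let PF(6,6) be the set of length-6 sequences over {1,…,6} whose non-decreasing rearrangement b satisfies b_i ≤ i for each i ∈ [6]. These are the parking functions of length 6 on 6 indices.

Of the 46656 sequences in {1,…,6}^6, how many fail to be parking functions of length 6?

29849

|PF(6,6)| = (6−6+1)·(6+1)^(6−1) = 1 · 16807 = 16807 [KW]
Check (5,5,6,2,4,4) → sorted (2,4,4,5,5,6): b_1=2>1, not a PF.
So 46656 − 16807 = 29849 fail.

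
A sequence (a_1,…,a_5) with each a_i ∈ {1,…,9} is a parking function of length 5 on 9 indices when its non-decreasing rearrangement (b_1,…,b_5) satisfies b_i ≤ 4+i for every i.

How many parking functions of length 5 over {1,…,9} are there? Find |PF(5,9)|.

|PF| = 5·10^4 = 5·10000 = 50000 [KW]
Check (4,2,3,7,5) → sorted (2,3,4,5,7): b_i ≤ 4+i ∀i, a PF.

50000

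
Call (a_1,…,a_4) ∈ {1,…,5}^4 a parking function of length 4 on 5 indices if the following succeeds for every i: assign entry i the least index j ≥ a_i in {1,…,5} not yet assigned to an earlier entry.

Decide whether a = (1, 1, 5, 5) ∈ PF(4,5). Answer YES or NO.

Rearranged: b = (1, 1, 5, 5).
  b_1=1 ≤ 2
  b_2=1 ≤ 3
  b_3=5 > 4
  fails at i=3 ⇒ NO

NO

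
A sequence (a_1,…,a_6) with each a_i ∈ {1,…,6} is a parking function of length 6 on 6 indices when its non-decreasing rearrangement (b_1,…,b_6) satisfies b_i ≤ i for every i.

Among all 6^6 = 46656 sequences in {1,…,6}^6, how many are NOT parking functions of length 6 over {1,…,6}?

29849

#PF = (6+1−6)·(6+1)^{6−1} = 1×16807 = 16807 [KW]
Check (5,3,2,4,2,2) → sorted (2,2,2,3,4,5): b_1=2>1, not a PF.
Total 46656; non-PF = 46656−16807 = 29849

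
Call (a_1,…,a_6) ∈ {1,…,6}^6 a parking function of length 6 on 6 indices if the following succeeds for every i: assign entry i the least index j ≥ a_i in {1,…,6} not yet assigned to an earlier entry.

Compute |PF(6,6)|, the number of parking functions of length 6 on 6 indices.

|PF| = 1·7^5 = 1·16807 = 16807 [KW]
Example (5,1,6,4,1,1) → sorted (1,1,1,4,5,6): b_i ≤ i ∀i, a PF.

16807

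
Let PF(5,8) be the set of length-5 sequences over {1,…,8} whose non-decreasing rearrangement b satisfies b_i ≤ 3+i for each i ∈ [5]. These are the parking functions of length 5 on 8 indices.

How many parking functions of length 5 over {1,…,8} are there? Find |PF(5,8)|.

|PF| = 4·9^4 = 4·6561 = 26244 (Konheim–Weiss)
E.g. (7,2,6,3,4) → sorted (2,3,4,6,7): b_i ≤ 3+i ∀i, a PF.

26244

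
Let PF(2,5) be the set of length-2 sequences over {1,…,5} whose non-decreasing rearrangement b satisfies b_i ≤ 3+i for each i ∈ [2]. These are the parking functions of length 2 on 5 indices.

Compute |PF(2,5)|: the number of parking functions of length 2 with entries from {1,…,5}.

24

#PF = (6−2)·6^(2−1) = 4 · 6 = 24 (Pollak)
One tuple (2,4) → sorted (2,4): b_i ≤ 3+i ∀i, a PF.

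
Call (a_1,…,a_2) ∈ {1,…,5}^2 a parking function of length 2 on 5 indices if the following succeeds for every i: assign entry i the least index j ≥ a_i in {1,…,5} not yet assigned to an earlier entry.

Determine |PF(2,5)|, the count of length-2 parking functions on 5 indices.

Count = 4·6^1 = 4·6 = 24 [KW]
Example (2,1) → sorted (1,2): b_i ≤ 3+i ∀i, a PF.

24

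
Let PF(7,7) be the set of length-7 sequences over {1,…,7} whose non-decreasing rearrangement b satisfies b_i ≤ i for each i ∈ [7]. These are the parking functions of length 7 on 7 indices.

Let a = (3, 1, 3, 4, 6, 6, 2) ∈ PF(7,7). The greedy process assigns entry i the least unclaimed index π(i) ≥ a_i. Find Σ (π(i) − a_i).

Σπ = 28 ({1..7} each once); Σa = 3+1+3+4+6+6+2 = 25; disp = 28−25 = 3.

3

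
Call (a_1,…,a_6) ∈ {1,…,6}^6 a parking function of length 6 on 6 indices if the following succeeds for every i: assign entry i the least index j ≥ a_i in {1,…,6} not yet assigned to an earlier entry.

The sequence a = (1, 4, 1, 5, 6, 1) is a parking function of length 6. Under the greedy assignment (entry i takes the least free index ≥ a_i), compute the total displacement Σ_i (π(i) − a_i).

Σπ(i) = 1+…+6 = 21; Σa = 1+4+1+5+6+1 = 18; disp = 21−18 = 3.

3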